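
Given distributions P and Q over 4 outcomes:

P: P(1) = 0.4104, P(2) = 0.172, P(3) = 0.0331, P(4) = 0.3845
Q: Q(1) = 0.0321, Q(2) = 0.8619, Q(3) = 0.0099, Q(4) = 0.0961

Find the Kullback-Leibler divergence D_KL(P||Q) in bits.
1.9357 bits

D_KL(P||Q) = Σ P(x) log₂(P(x)/Q(x))

Computing term by term:
  P(1)·log₂(P(1)/Q(1)) = 0.4104·log₂(0.4104/0.0321) = 1.50879
  P(2)·log₂(P(2)/Q(2)) = 0.172·log₂(0.172/0.8619) = -0.39992
  P(3)·log₂(P(3)/Q(3)) = 0.0331·log₂(0.0331/0.0099) = 0.05764
  P(4)·log₂(P(4)/Q(4)) = 0.3845·log₂(0.3845/0.0961) = 0.76914

D_KL(P||Q) = 1.50879 - 0.39992 + 0.05764 + 0.76914 = 1.93565 ≈ 1.9357 bits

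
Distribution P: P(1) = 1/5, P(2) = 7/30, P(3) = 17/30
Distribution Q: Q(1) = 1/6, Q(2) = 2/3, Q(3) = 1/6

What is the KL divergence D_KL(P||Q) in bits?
0.6997 bits

D_KL(P||Q) = Σ P(x) log₂(P(x)/Q(x))

Computing term by term:
  P(1)·log₂(P(1)/Q(1)) = (1/5)·log₂((1/5)/(1/6)) = 0.05261
  P(2)·log₂(P(2)/Q(2)) = (7/30)·log₂((7/30)/(2/3)) = -0.35340
  P(3)·log₂(P(3)/Q(3)) = (17/30)·log₂((17/30)/(1/6)) = 1.00047

D_KL(P||Q) = 0.05261 - 0.35340 + 1.00047 = 0.69968 ≈ 0.6997 bits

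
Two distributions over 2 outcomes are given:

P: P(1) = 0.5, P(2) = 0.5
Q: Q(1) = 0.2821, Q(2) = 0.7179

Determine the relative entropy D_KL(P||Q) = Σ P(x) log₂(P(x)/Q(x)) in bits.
0.1519 bits

D_KL(P||Q) = Σ P(x) log₂(P(x)/Q(x))

Computing term by term:
  P(1)·log₂(P(1)/Q(1)) = 0.5·log₂(0.5/0.2821) = 0.41286
  P(2)·log₂(P(2)/Q(2)) = 0.5·log₂(0.5/0.7179) = -0.26093

D_KL(P||Q) = 0.41286 - 0.26093 = 0.15193 ≈ 0.1519 bits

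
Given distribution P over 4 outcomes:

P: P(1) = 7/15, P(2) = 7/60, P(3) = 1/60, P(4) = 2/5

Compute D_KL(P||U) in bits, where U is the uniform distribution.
0.4981 bits

U(i) = 1/4 for all i

D_KL(P||U) = Σ P(x) log₂(P(x) / (1/4))
           = Σ P(x) log₂(P(x)) + log₂(4)
           = log₂(4) - H(P)

H(P) = -Σ P(x) log₂(P(x)):
  -P(1)·log₂(P(1)) = -(7/15)·log₂(7/15) = 0.51312
  -P(2)·log₂(P(2)) = -(7/60)·log₂(7/60) = 0.36161
  -P(3)·log₂(P(3)) = -(1/60)·log₂(1/60) = 0.09845
  -P(4)·log₂(P(4)) = -(2/5)·log₂(2/5) = 0.52877
H(P) = 0.51312 + 0.36161 + 0.09845 + 0.52877 = 1.50195 bits

log₂(4) = 2.00000 bits

D_KL(P||U) = 2.00000 - 1.50195 = 0.49805 ≈ 0.4981 bits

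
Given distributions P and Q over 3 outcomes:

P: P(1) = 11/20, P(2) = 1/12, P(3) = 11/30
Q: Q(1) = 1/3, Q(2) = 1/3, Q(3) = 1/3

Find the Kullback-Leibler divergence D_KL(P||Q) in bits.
0.2811 bits

D_KL(P||Q) = Σ P(x) log₂(P(x)/Q(x))

Computing term by term:
  P(1)·log₂(P(1)/Q(1)) = (11/20)·log₂((11/20)/(1/3)) = 0.39736
  P(2)·log₂(P(2)/Q(2)) = (1/12)·log₂((1/12)/(1/3)) = -0.16667
  P(3)·log₂(P(3)/Q(3)) = (11/30)·log₂((11/30)/(1/3)) = 0.05042

D_KL(P||Q) = 0.39736 - 0.16667 + 0.05042 = 0.28111 ≈ 0.2811 bits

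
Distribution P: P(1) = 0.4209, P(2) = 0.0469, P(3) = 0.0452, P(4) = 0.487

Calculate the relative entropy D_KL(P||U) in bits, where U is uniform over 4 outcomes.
0.5601 bits

U(i) = 1/4 for all i

D_KL(P||U) = Σ P(x) log₂(P(x) / (1/4))
           = Σ P(x) log₂(P(x)) + log₂(4)
           = log₂(4) - H(P)

H(P) = -Σ P(x) log₂(P(x)):
  -P(1)·log₂(P(1)) = -(0.4209)·log₂(0.4209) = 0.52547
  -P(2)·log₂(P(2)) = -(0.0469)·log₂(0.0469) = 0.20703
  -P(3)·log₂(P(3)) = -(0.0452)·log₂(0.0452) = 0.20193
  -P(4)·log₂(P(4)) = -(0.487)·log₂(0.487) = 0.50551
H(P) = 0.52547 + 0.20703 + 0.20193 + 0.50551 = 1.43994 bits

log₂(4) = 2.00000 bits

D_KL(P||U) = 2.00000 - 1.43994 = 0.56006 ≈ 0.5601 bits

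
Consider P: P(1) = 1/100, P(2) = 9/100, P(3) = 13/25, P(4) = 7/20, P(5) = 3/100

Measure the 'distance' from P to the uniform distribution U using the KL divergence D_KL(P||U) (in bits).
0.7704 bits

U(i) = 1/5 for all i

D_KL(P||U) = Σ P(x) log₂(P(x) / (1/5))
           = Σ P(x) log₂(P(x)) + log₂(5)
           = log₂(5) - H(P)

H(P) = -Σ P(x) log₂(P(x)):
  -P(1)·log₂(P(1)) = -(1/100)·log₂(1/100) = 0.06644
  -P(2)·log₂(P(2)) = -(9/100)·log₂(9/100) = 0.31265
  -P(3)·log₂(P(3)) = -(13/25)·log₂(13/25) = 0.49058
  -P(4)·log₂(P(4)) = -(7/20)·log₂(7/20) = 0.53010
  -P(5)·log₂(P(5)) = -(3/100)·log₂(3/100) = 0.15177
H(P) = 0.06644 + 0.31265 + 0.49058 + 0.53010 + 0.15177 = 1.55154 bits

log₂(5) = 2.32193 bits

D_KL(P||U) = 2.32193 - 1.55154 = 0.77039 ≈ 0.7704 bits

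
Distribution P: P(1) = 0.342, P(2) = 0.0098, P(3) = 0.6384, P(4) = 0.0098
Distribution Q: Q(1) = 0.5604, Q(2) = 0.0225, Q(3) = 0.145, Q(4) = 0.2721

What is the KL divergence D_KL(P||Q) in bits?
1.0628 bits

D_KL(P||Q) = Σ P(x) log₂(P(x)/Q(x))

Computing term by term:
  P(1)·log₂(P(1)/Q(1)) = 0.342·log₂(0.342/0.5604) = -0.24366
  P(2)·log₂(P(2)/Q(2)) = 0.0098·log₂(0.0098/0.0225) = -0.01175
  P(3)·log₂(P(3)/Q(3)) = 0.6384·log₂(0.6384/0.145) = 1.36516
  P(4)·log₂(P(4)/Q(4)) = 0.0098·log₂(0.0098/0.2721) = -0.04699

D_KL(P||Q) = -0.24366 - 0.01175 + 1.36516 - 0.04699 = 1.06276 ≈ 1.0628 bits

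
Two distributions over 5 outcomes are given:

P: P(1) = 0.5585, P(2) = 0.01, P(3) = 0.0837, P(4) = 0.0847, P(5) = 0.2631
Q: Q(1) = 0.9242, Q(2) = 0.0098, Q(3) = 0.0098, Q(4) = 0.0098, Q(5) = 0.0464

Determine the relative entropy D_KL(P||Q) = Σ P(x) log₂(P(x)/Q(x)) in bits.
0.7757 bits

D_KL(P||Q) = Σ P(x) log₂(P(x)/Q(x))

Computing term by term:
  P(1)·log₂(P(1)/Q(1)) = 0.5585·log₂(0.5585/0.9242) = -0.40583
  P(2)·log₂(P(2)/Q(2)) = 0.01·log₂(0.01/0.0098) = 0.00029
  P(3)·log₂(P(3)/Q(3)) = 0.0837·log₂(0.0837/0.0098) = 0.25900
  P(4)·log₂(P(4)/Q(4)) = 0.0847·log₂(0.0847/0.0098) = 0.26354
  P(5)·log₂(P(5)/Q(5)) = 0.2631·log₂(0.2631/0.0464) = 0.65865

D_KL(P||Q) = -0.40583 + 0.00029 + 0.25900 + 0.26354 + 0.65865 = 0.77565 ≈ 0.7757 bits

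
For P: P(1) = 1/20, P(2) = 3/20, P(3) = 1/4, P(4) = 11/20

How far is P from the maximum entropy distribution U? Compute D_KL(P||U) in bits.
0.3990 bits

U(i) = 1/4 for all i

D_KL(P||U) = Σ P(x) log₂(P(x) / (1/4))
           = Σ P(x) log₂(P(x)) + log₂(4)
           = log₂(4) - H(P)

H(P) = -Σ P(x) log₂(P(x)):
  -P(1)·log₂(P(1)) = -(1/20)·log₂(1/20) = 0.21610
  -P(2)·log₂(P(2)) = -(3/20)·log₂(3/20) = 0.41054
  -P(3)·log₂(P(3)) = -(1/4)·log₂(1/4) = 0.50000
  -P(4)·log₂(P(4)) = -(11/20)·log₂(11/20) = 0.47437
H(P) = 0.21610 + 0.41054 + 0.50000 + 0.47437 = 1.60101 bits

log₂(4) = 2.00000 bits

D_KL(P||U) = 2.00000 - 1.60101 = 0.39899 ≈ 0.3990 bits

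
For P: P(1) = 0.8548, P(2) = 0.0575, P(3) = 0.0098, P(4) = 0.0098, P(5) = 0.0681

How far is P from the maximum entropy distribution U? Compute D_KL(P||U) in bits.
1.4968 bits

U(i) = 1/5 for all i

D_KL(P||U) = Σ P(x) log₂(P(x) / (1/5))
           = Σ P(x) log₂(P(x)) + log₂(5)
           = log₂(5) - H(P)

H(P) = -Σ P(x) log₂(P(x)):
  -P(1)·log₂(P(1)) = -(0.8548)·log₂(0.8548) = 0.19348
  -P(2)·log₂(P(2)) = -(0.0575)·log₂(0.0575) = 0.23692
  -P(3)·log₂(P(3)) = -(0.0098)·log₂(0.0098) = 0.06540
  -P(4)·log₂(P(4)) = -(0.0098)·log₂(0.0098) = 0.06540
  -P(5)·log₂(P(5)) = -(0.0681)·log₂(0.0681) = 0.26397
H(P) = 0.19348 + 0.23692 + 0.06540 + 0.06540 + 0.26397 = 0.82517 bits

log₂(5) = 2.32193 bits

D_KL(P||U) = 2.32193 - 0.82517 = 1.49676 ≈ 1.4968 bits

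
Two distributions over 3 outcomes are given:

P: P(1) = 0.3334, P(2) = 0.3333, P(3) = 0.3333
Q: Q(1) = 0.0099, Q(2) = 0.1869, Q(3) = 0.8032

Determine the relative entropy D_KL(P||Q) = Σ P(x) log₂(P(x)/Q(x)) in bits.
1.5468 bits

D_KL(P||Q) = Σ P(x) log₂(P(x)/Q(x))

Computing term by term:
  P(1)·log₂(P(1)/Q(1)) = 0.3334·log₂(0.3334/0.0099) = 1.69157
  P(2)·log₂(P(2)/Q(2)) = 0.3333·log₂(0.3333/0.1869) = 0.27816
  P(3)·log₂(P(3)/Q(3)) = 0.3333·log₂(0.3333/0.8032) = -0.42294

D_KL(P||Q) = 1.69157 + 0.27816 - 0.42294 = 1.54679 ≈ 1.5468 bits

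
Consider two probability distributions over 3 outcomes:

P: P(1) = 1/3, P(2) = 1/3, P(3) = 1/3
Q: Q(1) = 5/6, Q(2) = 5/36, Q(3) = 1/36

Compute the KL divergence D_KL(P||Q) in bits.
1.1754 bits

D_KL(P||Q) = Σ P(x) log₂(P(x)/Q(x))

Computing term by term:
  P(1)·log₂(P(1)/Q(1)) = (1/3)·log₂((1/3)/(5/6)) = -0.44064
  P(2)·log₂(P(2)/Q(2)) = (1/3)·log₂((1/3)/(5/36)) = 0.42101
  P(3)·log₂(P(3)/Q(3)) = (1/3)·log₂((1/3)/(1/36)) = 1.19499

D_KL(P||Q) = -0.44064 + 0.42101 + 1.19499 = 1.17536 ≈ 1.1754 bits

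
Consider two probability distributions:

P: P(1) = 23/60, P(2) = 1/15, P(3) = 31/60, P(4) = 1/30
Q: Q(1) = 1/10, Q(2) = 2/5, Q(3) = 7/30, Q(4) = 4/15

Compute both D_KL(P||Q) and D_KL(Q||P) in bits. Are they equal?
D_KL(P||Q) = 1.0633 bits, D_KL(Q||P) = 1.3725 bits. No, they are not equal.

D_KL(P||Q) = Σ P(x) log₂(P(x)/Q(x))

Computing term by term:
  P(1)·log₂(P(1)/Q(1)) = (23/60)·log₂((23/60)/(1/10)) = 0.74313
  P(2)·log₂(P(2)/Q(2)) = (1/15)·log₂((1/15)/(2/5)) = -0.17233
  P(3)·log₂(P(3)/Q(3)) = (31/60)·log₂((31/60)/(7/30)) = 0.59253
  P(4)·log₂(P(4)/Q(4)) = (1/30)·log₂((1/30)/(4/15)) = -0.10000

D_KL(P||Q) = 0.74313 - 0.17233 + 0.59253 - 0.10000 = 1.06333 ≈ 1.0633 bits

D_KL(Q||P) = Σ Q(x) log₂(Q(x)/P(x))

Computing term by term:
  Q(1)·log₂(Q(1)/P(1)) = (1/10)·log₂((1/10)/(23/60)) = -0.19386
  Q(2)·log₂(Q(2)/P(2)) = (2/5)·log₂((2/5)/(1/15)) = 1.03399
  Q(3)·log₂(Q(3)/P(3)) = (7/30)·log₂((7/30)/(31/60)) = -0.26760
  Q(4)·log₂(Q(4)/P(4)) = (4/15)·log₂((4/15)/(1/30)) = 0.80000

D_KL(Q||P) = -0.19386 + 1.03399 - 0.26760 + 0.80000 = 1.37253 ≈ 1.3725 bits

These are NOT equal (difference: 0.3092 bits). KL divergence is asymmetric: D_KL(P||Q) ≠ D_KL(Q||P) in general.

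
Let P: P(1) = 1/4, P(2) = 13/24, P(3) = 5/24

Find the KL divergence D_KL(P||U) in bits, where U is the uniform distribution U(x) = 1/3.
0.1344 bits

U(i) = 1/3 for all i

D_KL(P||U) = Σ P(x) log₂(P(x) / (1/3))
           = Σ P(x) log₂(P(x)) + log₂(3)
           = log₂(3) - H(P)

H(P) = -Σ P(x) log₂(P(x)):
  -P(1)·log₂(P(1)) = -(1/4)·log₂(1/4) = 0.50000
  -P(2)·log₂(P(2)) = -(13/24)·log₂(13/24) = 0.47912
  -P(3)·log₂(P(3)) = -(5/24)·log₂(5/24) = 0.47147
H(P) = 0.50000 + 0.47912 + 0.47147 = 1.45059 bits

log₂(3) = 1.58496 bits

D_KL(P||U) = 1.58496 - 1.45059 = 0.13437 ≈ 0.1344 bits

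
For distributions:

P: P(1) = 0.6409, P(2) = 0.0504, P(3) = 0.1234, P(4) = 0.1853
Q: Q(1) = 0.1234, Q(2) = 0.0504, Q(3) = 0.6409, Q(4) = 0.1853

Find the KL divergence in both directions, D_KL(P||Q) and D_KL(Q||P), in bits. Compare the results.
D_KL(P||Q) = 1.2300 bits, D_KL(Q||P) = 1.2300 bits. The two directions give exactly the same value for this pair.

D_KL(P||Q) = Σ P(x) log₂(P(x)/Q(x))

Computing term by term:
  P(1)·log₂(P(1)/Q(1)) = 0.6409·log₂(0.6409/0.1234) = 1.52326
  P(2)·log₂(P(2)/Q(2)) = 0.0504·log₂(0.0504/0.0504) = 0.00000
  P(3)·log₂(P(3)/Q(3)) = 0.1234·log₂(0.1234/0.6409) = -0.29329
  P(4)·log₂(P(4)/Q(4)) = 0.1853·log₂(0.1853/0.1853) = 0.00000

D_KL(P||Q) = 1.52326 + 0.00000 - 0.29329 + 0.00000 = 1.22997 ≈ 1.2300 bits

D_KL(Q||P) = Σ Q(x) log₂(Q(x)/P(x))

Computing term by term:
  Q(1)·log₂(Q(1)/P(1)) = 0.1234·log₂(0.1234/0.6409) = -0.29329
  Q(2)·log₂(Q(2)/P(2)) = 0.0504·log₂(0.0504/0.0504) = 0.00000
  Q(3)·log₂(Q(3)/P(3)) = 0.6409·log₂(0.6409/0.1234) = 1.52326
  Q(4)·log₂(Q(4)/P(4)) = 0.1853·log₂(0.1853/0.1853) = 0.00000

D_KL(Q||P) = -0.29329 + 0.00000 + 1.52326 + 0.00000 = 1.22997 ≈ 1.2300 bits

These ARE equal here. Q is P with outcomes relabeled (Q(1) = P(3), Q(3) = P(1)) by a relabeling that is its own inverse, so the two sums contain exactly the same terms in a different order. This is a special case — KL divergence is not symmetric in general: D_KL(P||Q) ≠ D_KL(Q||P) for most P, Q.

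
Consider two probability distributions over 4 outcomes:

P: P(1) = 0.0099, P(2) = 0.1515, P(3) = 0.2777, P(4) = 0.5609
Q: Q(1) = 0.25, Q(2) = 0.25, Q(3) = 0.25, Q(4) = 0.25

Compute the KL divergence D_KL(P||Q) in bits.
0.5404 bits

D_KL(P||Q) = Σ P(x) log₂(P(x)/Q(x))

Computing term by term:
  P(1)·log₂(P(1)/Q(1)) = 0.0099·log₂(0.0099/0.25) = -0.04612
  P(2)·log₂(P(2)/Q(2)) = 0.1515·log₂(0.1515/0.25) = -0.10948
  P(3)·log₂(P(3)/Q(3)) = 0.2777·log₂(0.2777/0.25) = 0.04210
  P(4)·log₂(P(4)/Q(4)) = 0.5609·log₂(0.5609/0.25) = 0.65391

D_KL(P||Q) = -0.04612 - 0.10948 + 0.04210 + 0.65391 = 0.54041 ≈ 0.5404 bits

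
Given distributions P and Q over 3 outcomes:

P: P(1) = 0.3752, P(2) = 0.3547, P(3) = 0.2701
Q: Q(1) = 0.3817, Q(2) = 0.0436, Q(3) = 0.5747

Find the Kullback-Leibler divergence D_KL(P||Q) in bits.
0.7692 bits

D_KL(P||Q) = Σ P(x) log₂(P(x)/Q(x))

Computing term by term:
  P(1)·log₂(P(1)/Q(1)) = 0.3752·log₂(0.3752/0.3817) = -0.00930
  P(2)·log₂(P(2)/Q(2)) = 0.3547·log₂(0.3547/0.0436) = 1.07268
  P(3)·log₂(P(3)/Q(3)) = 0.2701·log₂(0.2701/0.5747) = -0.29422

D_KL(P||Q) = -0.00930 + 1.07268 - 0.29422 = 0.76916 ≈ 0.7692 bits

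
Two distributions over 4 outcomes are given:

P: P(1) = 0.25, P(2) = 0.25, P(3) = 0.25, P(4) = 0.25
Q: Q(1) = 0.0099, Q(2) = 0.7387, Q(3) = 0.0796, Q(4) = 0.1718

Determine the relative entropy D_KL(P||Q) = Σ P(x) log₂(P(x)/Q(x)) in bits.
1.3219 bits

D_KL(P||Q) = Σ P(x) log₂(P(x)/Q(x))

Computing term by term:
  P(1)·log₂(P(1)/Q(1)) = 0.25·log₂(0.25/0.0099) = 1.16459
  P(2)·log₂(P(2)/Q(2)) = 0.25·log₂(0.25/0.7387) = -0.39077
  P(3)·log₂(P(3)/Q(3)) = 0.25·log₂(0.25/0.0796) = 0.41277
  P(4)·log₂(P(4)/Q(4)) = 0.25·log₂(0.25/0.1718) = 0.13530

D_KL(P||Q) = 1.16459 - 0.39077 + 0.41277 + 0.13530 = 1.32189 ≈ 1.3219 bits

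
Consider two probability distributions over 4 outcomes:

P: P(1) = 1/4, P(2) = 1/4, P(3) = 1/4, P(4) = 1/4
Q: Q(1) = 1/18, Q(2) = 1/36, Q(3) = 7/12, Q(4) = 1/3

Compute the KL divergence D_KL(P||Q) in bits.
0.9256 bits

D_KL(P||Q) = Σ P(x) log₂(P(x)/Q(x))

Computing term by term:
  P(1)·log₂(P(1)/Q(1)) = (1/4)·log₂((1/4)/(1/18)) = 0.54248
  P(2)·log₂(P(2)/Q(2)) = (1/4)·log₂((1/4)/(1/36)) = 0.79248
  P(3)·log₂(P(3)/Q(3)) = (1/4)·log₂((1/4)/(7/12)) = -0.30560
  P(4)·log₂(P(4)/Q(4)) = (1/4)·log₂((1/4)/(1/3)) = -0.10376

D_KL(P||Q) = 0.54248 + 0.79248 - 0.30560 - 0.10376 = 0.92560 ≈ 0.9256 bits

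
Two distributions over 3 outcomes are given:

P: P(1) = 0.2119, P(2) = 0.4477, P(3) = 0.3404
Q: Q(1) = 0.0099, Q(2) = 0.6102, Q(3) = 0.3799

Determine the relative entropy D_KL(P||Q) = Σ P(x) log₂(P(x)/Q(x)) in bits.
0.6826 bits

D_KL(P||Q) = Σ P(x) log₂(P(x)/Q(x))

Computing term by term:
  P(1)·log₂(P(1)/Q(1)) = 0.2119·log₂(0.2119/0.0099) = 0.93656
  P(2)·log₂(P(2)/Q(2)) = 0.4477·log₂(0.4477/0.6102) = -0.20001
  P(3)·log₂(P(3)/Q(3)) = 0.3404·log₂(0.3404/0.3799) = -0.05392

D_KL(P||Q) = 0.93656 - 0.20001 - 0.05392 = 0.68263 ≈ 0.6826 bits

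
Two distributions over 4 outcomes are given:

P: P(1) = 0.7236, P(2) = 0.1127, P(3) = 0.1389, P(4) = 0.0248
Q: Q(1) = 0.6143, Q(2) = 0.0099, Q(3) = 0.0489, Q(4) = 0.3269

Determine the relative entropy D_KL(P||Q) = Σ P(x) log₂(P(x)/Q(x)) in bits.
0.6833 bits

D_KL(P||Q) = Σ P(x) log₂(P(x)/Q(x))

Computing term by term:
  P(1)·log₂(P(1)/Q(1)) = 0.7236·log₂(0.7236/0.6143) = 0.17095
  P(2)·log₂(P(2)/Q(2)) = 0.1127·log₂(0.1127/0.0099) = 0.39545
  P(3)·log₂(P(3)/Q(3)) = 0.1389·log₂(0.1389/0.0489) = 0.20920
  P(4)·log₂(P(4)/Q(4)) = 0.0248·log₂(0.0248/0.3269) = -0.09227

D_KL(P||Q) = 0.17095 + 0.39545 + 0.20920 - 0.09227 = 0.68333 ≈ 0.6833 bits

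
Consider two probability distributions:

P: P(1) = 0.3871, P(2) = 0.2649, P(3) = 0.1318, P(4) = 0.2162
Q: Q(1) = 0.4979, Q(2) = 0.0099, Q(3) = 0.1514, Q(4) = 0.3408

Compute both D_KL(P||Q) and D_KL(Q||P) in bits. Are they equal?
D_KL(P||Q) = 0.9472 bits, D_KL(Q||P) = 0.3879 bits. No, they are not equal.

D_KL(P||Q) = Σ P(x) log₂(P(x)/Q(x))

Computing term by term:
  P(1)·log₂(P(1)/Q(1)) = 0.3871·log₂(0.3871/0.4979) = -0.14058
  P(2)·log₂(P(2)/Q(2)) = 0.2649·log₂(0.2649/0.0099) = 1.25612
  P(3)·log₂(P(3)/Q(3)) = 0.1318·log₂(0.1318/0.1514) = -0.02636
  P(4)·log₂(P(4)/Q(4)) = 0.2162·log₂(0.2162/0.3408) = -0.14195

D_KL(P||Q) = -0.14058 + 1.25612 - 0.02636 - 0.14195 = 0.94723 ≈ 0.9472 bits

D_KL(Q||P) = Σ Q(x) log₂(Q(x)/P(x))

Computing term by term:
  Q(1)·log₂(Q(1)/P(1)) = 0.4979·log₂(0.4979/0.3871) = 0.18081
  Q(2)·log₂(Q(2)/P(2)) = 0.0099·log₂(0.0099/0.2649) = -0.04694
  Q(3)·log₂(Q(3)/P(3)) = 0.1514·log₂(0.1514/0.1318) = 0.03028
  Q(4)·log₂(Q(4)/P(4)) = 0.3408·log₂(0.3408/0.2162) = 0.22376

D_KL(Q||P) = 0.18081 - 0.04694 + 0.03028 + 0.22376 = 0.38791 ≈ 0.3879 bits

These are NOT equal (difference: 0.5593 bits). KL divergence is asymmetric: D_KL(P||Q) ≠ D_KL(Q||P) in general.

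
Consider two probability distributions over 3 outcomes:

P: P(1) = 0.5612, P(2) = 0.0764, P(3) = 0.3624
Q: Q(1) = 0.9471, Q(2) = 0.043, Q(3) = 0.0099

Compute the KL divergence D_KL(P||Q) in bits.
1.5220 bits

D_KL(P||Q) = Σ P(x) log₂(P(x)/Q(x))

Computing term by term:
  P(1)·log₂(P(1)/Q(1)) = 0.5612·log₂(0.5612/0.9471) = -0.42371
  P(2)·log₂(P(2)/Q(2)) = 0.0764·log₂(0.0764/0.043) = 0.06335
  P(3)·log₂(P(3)/Q(3)) = 0.3624·log₂(0.3624/0.0099) = 1.88231

D_KL(P||Q) = -0.42371 + 0.06335 + 1.88231 = 1.52195 ≈ 1.5220 bits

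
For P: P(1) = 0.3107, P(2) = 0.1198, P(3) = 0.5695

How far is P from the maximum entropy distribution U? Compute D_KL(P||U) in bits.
0.2317 bits

U(i) = 1/3 for all i

D_KL(P||U) = Σ P(x) log₂(P(x) / (1/3))
           = Σ P(x) log₂(P(x)) + log₂(3)
           = log₂(3) - H(P)

H(P) = -Σ P(x) log₂(P(x)):
  -P(1)·log₂(P(1)) = -(0.3107)·log₂(0.3107) = 0.52397
  -P(2)·log₂(P(2)) = -(0.1198)·log₂(0.1198) = 0.36674
  -P(3)·log₂(P(3)) = -(0.5695)·log₂(0.5695) = 0.46257
H(P) = 0.52397 + 0.36674 + 0.46257 = 1.35328 bits

log₂(3) = 1.58496 bits

D_KL(P||U) = 1.58496 - 1.35328 = 0.23168 ≈ 0.2317 bits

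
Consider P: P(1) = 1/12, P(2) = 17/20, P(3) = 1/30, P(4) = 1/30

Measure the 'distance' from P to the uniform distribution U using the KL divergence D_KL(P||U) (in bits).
1.1748 bits

U(i) = 1/4 for all i

D_KL(P||U) = Σ P(x) log₂(P(x) / (1/4))
           = Σ P(x) log₂(P(x)) + log₂(4)
           = log₂(4) - H(P)

H(P) = -Σ P(x) log₂(P(x)):
  -P(1)·log₂(P(1)) = -(1/12)·log₂(1/12) = 0.29875
  -P(2)·log₂(P(2)) = -(17/20)·log₂(17/20) = 0.19930
  -P(3)·log₂(P(3)) = -(1/30)·log₂(1/30) = 0.16356
  -P(4)·log₂(P(4)) = -(1/30)·log₂(1/30) = 0.16356
H(P) = 0.29875 + 0.19930 + 0.16356 + 0.16356 = 0.82517 bits

log₂(4) = 2.00000 bits

D_KL(P||U) = 2.00000 - 0.82517 = 1.17483 ≈ 1.1748 bits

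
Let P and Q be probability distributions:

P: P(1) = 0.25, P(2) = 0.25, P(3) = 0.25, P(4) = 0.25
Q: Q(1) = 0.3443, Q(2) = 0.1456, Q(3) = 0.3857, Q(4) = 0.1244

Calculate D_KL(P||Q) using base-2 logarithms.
0.1749 bits

D_KL(P||Q) = Σ P(x) log₂(P(x)/Q(x))

Computing term by term:
  P(1)·log₂(P(1)/Q(1)) = 0.25·log₂(0.25/0.3443) = -0.11543
  P(2)·log₂(P(2)/Q(2)) = 0.25·log₂(0.25/0.1456) = 0.19498
  P(3)·log₂(P(3)/Q(3)) = 0.25·log₂(0.25/0.3857) = -0.15639
  P(4)·log₂(P(4)/Q(4)) = 0.25·log₂(0.25/0.1244) = 0.25174

D_KL(P||Q) = -0.11543 + 0.19498 - 0.15639 + 0.25174 = 0.17490 ≈ 0.1749 bits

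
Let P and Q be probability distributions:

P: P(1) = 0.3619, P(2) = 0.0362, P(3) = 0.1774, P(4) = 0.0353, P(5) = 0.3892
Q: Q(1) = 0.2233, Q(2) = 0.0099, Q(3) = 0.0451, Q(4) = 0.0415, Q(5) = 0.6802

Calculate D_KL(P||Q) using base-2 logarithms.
0.3486 bits

D_KL(P||Q) = Σ P(x) log₂(P(x)/Q(x))

Computing term by term:
  P(1)·log₂(P(1)/Q(1)) = 0.3619·log₂(0.3619/0.2233) = 0.25210
  P(2)·log₂(P(2)/Q(2)) = 0.0362·log₂(0.0362/0.0099) = 0.06771
  P(3)·log₂(P(3)/Q(3)) = 0.1774·log₂(0.1774/0.0451) = 0.35051
  P(4)·log₂(P(4)/Q(4)) = 0.0353·log₂(0.0353/0.0415) = -0.00824
  P(5)·log₂(P(5)/Q(5)) = 0.3892·log₂(0.3892/0.6802) = -0.31348

D_KL(P||Q) = 0.25210 + 0.06771 + 0.35051 - 0.00824 - 0.31348 = 0.34860 ≈ 0.3486 bits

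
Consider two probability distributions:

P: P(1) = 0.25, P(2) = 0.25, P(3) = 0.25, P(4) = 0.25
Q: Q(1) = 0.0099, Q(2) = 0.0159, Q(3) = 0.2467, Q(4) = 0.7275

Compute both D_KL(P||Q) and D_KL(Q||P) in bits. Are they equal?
D_KL(P||Q) = 1.7778 bits, D_KL(Q||P) = 1.0070 bits. No, they are not equal.

D_KL(P||Q) = Σ P(x) log₂(P(x)/Q(x))

Computing term by term:
  P(1)·log₂(P(1)/Q(1)) = 0.25·log₂(0.25/0.0099) = 1.16459
  P(2)·log₂(P(2)/Q(2)) = 0.25·log₂(0.25/0.0159) = 0.99371
  P(3)·log₂(P(3)/Q(3)) = 0.25·log₂(0.25/0.2467) = 0.00479
  P(4)·log₂(P(4)/Q(4)) = 0.25·log₂(0.25/0.7275) = -0.38525

D_KL(P||Q) = 1.16459 + 0.99371 + 0.00479 - 0.38525 = 1.77784 ≈ 1.7778 bits

D_KL(Q||P) = Σ Q(x) log₂(Q(x)/P(x))

Computing term by term:
  Q(1)·log₂(Q(1)/P(1)) = 0.0099·log₂(0.0099/0.25) = -0.04612
  Q(2)·log₂(Q(2)/P(2)) = 0.0159·log₂(0.0159/0.25) = -0.06320
  Q(3)·log₂(Q(3)/P(3)) = 0.2467·log₂(0.2467/0.25) = -0.00473
  Q(4)·log₂(Q(4)/P(4)) = 0.7275·log₂(0.7275/0.25) = 1.12109

D_KL(Q||P) = -0.04612 - 0.06320 - 0.00473 + 1.12109 = 1.00704 ≈ 1.0070 bits

These are NOT equal (difference: 0.7708 bits). KL divergence is asymmetric: D_KL(P||Q) ≠ D_KL(Q||P) in general.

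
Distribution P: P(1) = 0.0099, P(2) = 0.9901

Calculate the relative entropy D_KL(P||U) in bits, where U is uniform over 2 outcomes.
0.9199 bits

U(i) = 1/2 for all i

D_KL(P||U) = Σ P(x) log₂(P(x) / (1/2))
           = Σ P(x) log₂(P(x)) + log₂(2)
           = log₂(2) - H(P)

H(P) = -Σ P(x) log₂(P(x)):
  -P(1)·log₂(P(1)) = -(0.0099)·log₂(0.0099) = 0.06592
  -P(2)·log₂(P(2)) = -(0.9901)·log₂(0.9901) = 0.01421
H(P) = 0.06592 + 0.01421 = 0.08013 bits

log₂(2) = 1.00000 bits

D_KL(P||U) = 1.00000 - 0.08013 = 0.91987 ≈ 0.9199 bits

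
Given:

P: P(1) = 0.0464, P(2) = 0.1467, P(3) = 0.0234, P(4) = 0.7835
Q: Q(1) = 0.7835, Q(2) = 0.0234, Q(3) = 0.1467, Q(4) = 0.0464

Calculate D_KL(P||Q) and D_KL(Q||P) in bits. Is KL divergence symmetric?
D_KL(P||Q) = 3.3322 bits, D_KL(Q||P) = 3.3322 bits. The two values coincide for this particular pair, but no — KL divergence is not symmetric in general.

D_KL(P||Q) = Σ P(x) log₂(P(x)/Q(x))

Computing term by term:
  P(1)·log₂(P(1)/Q(1)) = 0.0464·log₂(0.0464/0.7835) = -0.18921
  P(2)·log₂(P(2)/Q(2)) = 0.1467·log₂(0.1467/0.0234) = 0.38850
  P(3)·log₂(P(3)/Q(3)) = 0.0234·log₂(0.0234/0.1467) = -0.06197
  P(4)·log₂(P(4)/Q(4)) = 0.7835·log₂(0.7835/0.0464) = 3.19491

D_KL(P||Q) = -0.18921 + 0.38850 - 0.06197 + 3.19491 = 3.33223 ≈ 3.3322 bits

D_KL(Q||P) = Σ Q(x) log₂(Q(x)/P(x))

Computing term by term:
  Q(1)·log₂(Q(1)/P(1)) = 0.7835·log₂(0.7835/0.0464) = 3.19491
  Q(2)·log₂(Q(2)/P(2)) = 0.0234·log₂(0.0234/0.1467) = -0.06197
  Q(3)·log₂(Q(3)/P(3)) = 0.1467·log₂(0.1467/0.0234) = 0.38850
  Q(4)·log₂(Q(4)/P(4)) = 0.0464·log₂(0.0464/0.7835) = -0.18921

D_KL(Q||P) = 3.19491 - 0.06197 + 0.38850 - 0.18921 = 3.33223 ≈ 3.3322 bits

These ARE equal here. Q is P with outcomes relabeled (Q(1) = P(4), Q(2) = P(3), Q(3) = P(2), Q(4) = P(1)) by a relabeling that is its own inverse, so the two sums contain exactly the same terms in a different order. This is a special case — KL divergence is not symmetric in general: D_KL(P||Q) ≠ D_KL(Q||P) for most P, Q.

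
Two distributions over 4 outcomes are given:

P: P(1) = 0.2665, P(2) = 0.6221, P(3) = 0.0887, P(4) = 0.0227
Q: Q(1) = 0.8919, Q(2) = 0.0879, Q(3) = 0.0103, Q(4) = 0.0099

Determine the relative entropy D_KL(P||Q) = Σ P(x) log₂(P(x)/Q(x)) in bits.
1.5946 bits

D_KL(P||Q) = Σ P(x) log₂(P(x)/Q(x))

Computing term by term:
  P(1)·log₂(P(1)/Q(1)) = 0.2665·log₂(0.2665/0.8919) = -0.46444
  P(2)·log₂(P(2)/Q(2)) = 0.6221·log₂(0.6221/0.0879) = 1.75632
  P(3)·log₂(P(3)/Q(3)) = 0.0887·log₂(0.0887/0.0103) = 0.27553
  P(4)·log₂(P(4)/Q(4)) = 0.0227·log₂(0.0227/0.0099) = 0.02718

D_KL(P||Q) = -0.46444 + 1.75632 + 0.27553 + 0.02718 = 1.59459 ≈ 1.5946 bits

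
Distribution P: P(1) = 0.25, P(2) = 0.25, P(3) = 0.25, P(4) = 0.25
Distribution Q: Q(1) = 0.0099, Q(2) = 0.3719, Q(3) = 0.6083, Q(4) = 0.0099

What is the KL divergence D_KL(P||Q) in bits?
1.8652 bits

D_KL(P||Q) = Σ P(x) log₂(P(x)/Q(x))

Computing term by term:
  P(1)·log₂(P(1)/Q(1)) = 0.25·log₂(0.25/0.0099) = 1.16459
  P(2)·log₂(P(2)/Q(2)) = 0.25·log₂(0.25/0.3719) = -0.14325
  P(3)·log₂(P(3)/Q(3)) = 0.25·log₂(0.25/0.6083) = -0.32071
  P(4)·log₂(P(4)/Q(4)) = 0.25·log₂(0.25/0.0099) = 1.16459

D_KL(P||Q) = 1.16459 - 0.14325 - 0.32071 + 1.16459 = 1.86522 ≈ 1.8652 bits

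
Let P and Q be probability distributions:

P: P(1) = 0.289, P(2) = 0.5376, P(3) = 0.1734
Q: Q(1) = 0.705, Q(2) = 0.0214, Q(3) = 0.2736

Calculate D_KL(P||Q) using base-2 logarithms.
2.0144 bits

D_KL(P||Q) = Σ P(x) log₂(P(x)/Q(x))

Computing term by term:
  P(1)·log₂(P(1)/Q(1)) = 0.289·log₂(0.289/0.705) = -0.37181
  P(2)·log₂(P(2)/Q(2)) = 0.5376·log₂(0.5376/0.0214) = 2.50030
  P(3)·log₂(P(3)/Q(3)) = 0.1734·log₂(0.1734/0.2736) = -0.11409

D_KL(P||Q) = -0.37181 + 2.50030 - 0.11409 = 2.01440 ≈ 2.0144 bits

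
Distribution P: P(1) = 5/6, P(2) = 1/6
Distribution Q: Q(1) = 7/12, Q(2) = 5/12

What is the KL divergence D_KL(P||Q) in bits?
0.2085 bits

D_KL(P||Q) = Σ P(x) log₂(P(x)/Q(x))

Computing term by term:
  P(1)·log₂(P(1)/Q(1)) = (5/6)·log₂((5/6)/(7/12)) = 0.42881
  P(2)·log₂(P(2)/Q(2)) = (1/6)·log₂((1/6)/(5/12)) = -0.22032

D_KL(P||Q) = 0.42881 - 0.22032 = 0.20849 ≈ 0.2085 bits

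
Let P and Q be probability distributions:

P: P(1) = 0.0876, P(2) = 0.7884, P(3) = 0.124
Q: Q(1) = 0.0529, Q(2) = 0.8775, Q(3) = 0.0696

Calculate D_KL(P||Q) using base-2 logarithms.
0.0453 bits

D_KL(P||Q) = Σ P(x) log₂(P(x)/Q(x))

Computing term by term:
  P(1)·log₂(P(1)/Q(1)) = 0.0876·log₂(0.0876/0.0529) = 0.06374
  P(2)·log₂(P(2)/Q(2)) = 0.7884·log₂(0.7884/0.8775) = -0.12179
  P(3)·log₂(P(3)/Q(3)) = 0.124·log₂(0.124/0.0696) = 0.10331

D_KL(P||Q) = 0.06374 - 0.12179 + 0.10331 = 0.04526 ≈ 0.0453 bits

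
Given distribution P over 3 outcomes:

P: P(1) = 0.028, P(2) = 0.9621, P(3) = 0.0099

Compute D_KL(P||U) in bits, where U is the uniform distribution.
1.3210 bits

U(i) = 1/3 for all i

D_KL(P||U) = Σ P(x) log₂(P(x) / (1/3))
           = Σ P(x) log₂(P(x)) + log₂(3)
           = log₂(3) - H(P)

H(P) = -Σ P(x) log₂(P(x)):
  -P(1)·log₂(P(1)) = -(0.028)·log₂(0.028) = 0.14444
  -P(2)·log₂(P(2)) = -(0.9621)·log₂(0.9621) = 0.05363
  -P(3)·log₂(P(3)) = -(0.0099)·log₂(0.0099) = 0.06592
H(P) = 0.14444 + 0.05363 + 0.06592 = 0.26399 bits

log₂(3) = 1.58496 bits

D_KL(P||U) = 1.58496 - 0.26399 = 1.32097 ≈ 1.3210 bits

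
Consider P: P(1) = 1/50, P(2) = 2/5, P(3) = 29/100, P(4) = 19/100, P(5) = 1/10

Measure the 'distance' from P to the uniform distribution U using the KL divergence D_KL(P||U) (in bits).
0.3750 bits

U(i) = 1/5 for all i

D_KL(P||U) = Σ P(x) log₂(P(x) / (1/5))
           = Σ P(x) log₂(P(x)) + log₂(5)
           = log₂(5) - H(P)

H(P) = -Σ P(x) log₂(P(x)):
  -P(1)·log₂(P(1)) = -(1/50)·log₂(1/50) = 0.11288
  -P(2)·log₂(P(2)) = -(2/5)·log₂(2/5) = 0.52877
  -P(3)·log₂(P(3)) = -(29/100)·log₂(29/100) = 0.51790
  -P(4)·log₂(P(4)) = -(19/100)·log₂(19/100) = 0.45523
  -P(5)·log₂(P(5)) = -(1/10)·log₂(1/10) = 0.33219
H(P) = 0.11288 + 0.52877 + 0.51790 + 0.45523 + 0.33219 = 1.94697 bits

log₂(5) = 2.32193 bits

D_KL(P||U) = 2.32193 - 1.94697 = 0.37496 ≈ 0.3750 bits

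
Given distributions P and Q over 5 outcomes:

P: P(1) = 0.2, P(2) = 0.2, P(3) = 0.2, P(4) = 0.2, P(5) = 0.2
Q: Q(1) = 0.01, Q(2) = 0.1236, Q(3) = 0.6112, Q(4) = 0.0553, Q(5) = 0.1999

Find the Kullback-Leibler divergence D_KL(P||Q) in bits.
1.0520 bits

D_KL(P||Q) = Σ P(x) log₂(P(x)/Q(x))

Computing term by term:
  P(1)·log₂(P(1)/Q(1)) = 0.2·log₂(0.2/0.01) = 0.86439
  P(2)·log₂(P(2)/Q(2)) = 0.2·log₂(0.2/0.1236) = 0.13886
  P(3)·log₂(P(3)/Q(3)) = 0.2·log₂(0.2/0.6112) = -0.32233
  P(4)·log₂(P(4)/Q(4)) = 0.2·log₂(0.2/0.0553) = 0.37093
  P(5)·log₂(P(5)/Q(5)) = 0.2·log₂(0.2/0.1999) = 0.00014

D_KL(P||Q) = 0.86439 + 0.13886 - 0.32233 + 0.37093 + 0.00014 = 1.05199 ≈ 1.0520 bits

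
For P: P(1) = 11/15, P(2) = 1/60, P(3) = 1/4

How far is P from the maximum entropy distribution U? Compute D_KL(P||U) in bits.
0.6584 bits

U(i) = 1/3 for all i

D_KL(P||U) = Σ P(x) log₂(P(x) / (1/3))
           = Σ P(x) log₂(P(x)) + log₂(3)
           = log₂(3) - H(P)

H(P) = -Σ P(x) log₂(P(x)):
  -P(1)·log₂(P(1)) = -(11/15)·log₂(11/15) = 0.32814
  -P(2)·log₂(P(2)) = -(1/60)·log₂(1/60) = 0.09845
  -P(3)·log₂(P(3)) = -(1/4)·log₂(1/4) = 0.50000
H(P) = 0.32814 + 0.09845 + 0.50000 = 0.92659 bits

log₂(3) = 1.58496 bits

D_KL(P||U) = 1.58496 - 0.92659 = 0.65837 ≈ 0.6584 bits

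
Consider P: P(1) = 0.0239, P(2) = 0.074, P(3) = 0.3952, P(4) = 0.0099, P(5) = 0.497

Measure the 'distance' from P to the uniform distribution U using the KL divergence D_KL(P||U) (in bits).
0.8187 bits

U(i) = 1/5 for all i

D_KL(P||U) = Σ P(x) log₂(P(x) / (1/5))
           = Σ P(x) log₂(P(x)) + log₂(5)
           = log₂(5) - H(P)

H(P) = -Σ P(x) log₂(P(x)):
  -P(1)·log₂(P(1)) = -(0.0239)·log₂(0.0239) = 0.12875
  -P(2)·log₂(P(2)) = -(0.074)·log₂(0.074) = 0.27797
  -P(3)·log₂(P(3)) = -(0.3952)·log₂(0.3952) = 0.52931
  -P(4)·log₂(P(4)) = -(0.0099)·log₂(0.0099) = 0.06592
  -P(5)·log₂(P(5)) = -(0.497)·log₂(0.497) = 0.50132
H(P) = 0.12875 + 0.27797 + 0.52931 + 0.06592 + 0.50132 = 1.50327 bits

log₂(5) = 2.32193 bits

D_KL(P||U) = 2.32193 - 1.50327 = 0.81866 ≈ 0.8187 bits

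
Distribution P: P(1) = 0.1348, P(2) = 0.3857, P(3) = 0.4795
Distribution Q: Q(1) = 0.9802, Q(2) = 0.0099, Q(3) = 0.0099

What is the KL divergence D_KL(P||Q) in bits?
4.3364 bits

D_KL(P||Q) = Σ P(x) log₂(P(x)/Q(x))

Computing term by term:
  P(1)·log₂(P(1)/Q(1)) = 0.1348·log₂(0.1348/0.9802) = -0.38583
  P(2)·log₂(P(2)/Q(2)) = 0.3857·log₂(0.3857/0.0099) = 2.03800
  P(3)·log₂(P(3)/Q(3)) = 0.4795·log₂(0.4795/0.0099) = 2.68422

D_KL(P||Q) = -0.38583 + 2.03800 + 2.68422 = 4.33639 ≈ 4.3364 bits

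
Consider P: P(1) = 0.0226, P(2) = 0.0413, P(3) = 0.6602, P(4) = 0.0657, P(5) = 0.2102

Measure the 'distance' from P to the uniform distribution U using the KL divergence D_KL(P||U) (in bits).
0.8819 bits

U(i) = 1/5 for all i

D_KL(P||U) = Σ P(x) log₂(P(x) / (1/5))
           = Σ P(x) log₂(P(x)) + log₂(5)
           = log₂(5) - H(P)

H(P) = -Σ P(x) log₂(P(x)):
  -P(1)·log₂(P(1)) = -(0.0226)·log₂(0.0226) = 0.12357
  -P(2)·log₂(P(2)) = -(0.0413)·log₂(0.0413) = 0.18989
  -P(3)·log₂(P(3)) = -(0.6602)·log₂(0.6602) = 0.39548
  -P(4)·log₂(P(4)) = -(0.0657)·log₂(0.0657) = 0.25807
  -P(5)·log₂(P(5)) = -(0.2102)·log₂(0.2102) = 0.47298
H(P) = 0.12357 + 0.18989 + 0.39548 + 0.25807 + 0.47298 = 1.43999 bits

log₂(5) = 2.32193 bits

D_KL(P||U) = 2.32193 - 1.43999 = 0.88194 ≈ 0.8819 bits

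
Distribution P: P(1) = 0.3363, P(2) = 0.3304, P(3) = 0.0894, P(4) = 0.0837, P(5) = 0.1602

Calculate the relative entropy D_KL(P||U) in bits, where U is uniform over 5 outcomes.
0.2311 bits

U(i) = 1/5 for all i

D_KL(P||U) = Σ P(x) log₂(P(x) / (1/5))
           = Σ P(x) log₂(P(x)) + log₂(5)
           = log₂(5) - H(P)

H(P) = -Σ P(x) log₂(P(x)):
  -P(1)·log₂(P(1)) = -(0.3363)·log₂(0.3363) = 0.52872
  -P(2)·log₂(P(2)) = -(0.3304)·log₂(0.3304) = 0.52788
  -P(3)·log₂(P(3)) = -(0.0894)·log₂(0.0894) = 0.31143
  -P(4)·log₂(P(4)) = -(0.0837)·log₂(0.0837) = 0.29953
  -P(5)·log₂(P(5)) = -(0.1602)·log₂(0.1602) = 0.42326
H(P) = 0.52872 + 0.52788 + 0.31143 + 0.29953 + 0.42326 = 2.09082 bits

log₂(5) = 2.32193 bits

D_KL(P||U) = 2.32193 - 2.09082 = 0.23111 ≈ 0.2311 bits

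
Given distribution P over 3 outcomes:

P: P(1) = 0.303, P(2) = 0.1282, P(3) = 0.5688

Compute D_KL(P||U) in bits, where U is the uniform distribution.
0.2201 bits

U(i) = 1/3 for all i

D_KL(P||U) = Σ P(x) log₂(P(x) / (1/3))
           = Σ P(x) log₂(P(x)) + log₂(3)
           = log₂(3) - H(P)

H(P) = -Σ P(x) log₂(P(x)):
  -P(1)·log₂(P(1)) = -(0.303)·log₂(0.303) = 0.52195
  -P(2)·log₂(P(2)) = -(0.1282)·log₂(0.1282) = 0.37992
  -P(3)·log₂(P(3)) = -(0.5688)·log₂(0.5688) = 0.46301
H(P) = 0.52195 + 0.37992 + 0.46301 = 1.36488 bits

log₂(3) = 1.58496 bits

D_KL(P||U) = 1.58496 - 1.36488 = 0.22008 ≈ 0.2201 bits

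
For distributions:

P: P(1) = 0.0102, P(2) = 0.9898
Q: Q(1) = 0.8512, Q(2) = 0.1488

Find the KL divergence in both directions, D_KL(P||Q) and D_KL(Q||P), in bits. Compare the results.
D_KL(P||Q) = 2.6408 bits, D_KL(Q||P) = 5.0263 bits. D_KL(Q||P) is larger than D_KL(P||Q) by 2.3855 bits; the two directions differ.

D_KL(P||Q) = Σ P(x) log₂(P(x)/Q(x))

Computing term by term:
  P(1)·log₂(P(1)/Q(1)) = 0.0102·log₂(0.0102/0.8512) = -0.06511
  P(2)·log₂(P(2)/Q(2)) = 0.9898·log₂(0.9898/0.1488) = 2.70588

D_KL(P||Q) = -0.06511 + 2.70588 = 2.64077 ≈ 2.6408 bits

D_KL(Q||P) = Σ Q(x) log₂(Q(x)/P(x))

Computing term by term:
  Q(1)·log₂(Q(1)/P(1)) = 0.8512·log₂(0.8512/0.0102) = 5.43309
  Q(2)·log₂(Q(2)/P(2)) = 0.1488·log₂(0.1488/0.9898) = -0.40678

D_KL(Q||P) = 5.43309 - 0.40678 = 5.02631 ≈ 5.0263 bits

These are NOT equal (difference: 2.3855 bits). KL divergence is asymmetric: D_KL(P||Q) ≠ D_KL(Q||P) in general.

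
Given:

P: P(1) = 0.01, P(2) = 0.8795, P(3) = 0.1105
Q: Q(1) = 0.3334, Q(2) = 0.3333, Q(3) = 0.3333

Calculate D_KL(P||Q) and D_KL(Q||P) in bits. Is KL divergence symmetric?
D_KL(P||Q) = 1.0046 bits, D_KL(Q||P) = 1.7510 bits. No, KL divergence is not symmetric.

D_KL(P||Q) = Σ P(x) log₂(P(x)/Q(x))

Computing term by term:
  P(1)·log₂(P(1)/Q(1)) = 0.01·log₂(0.01/0.3334) = -0.05059
  P(2)·log₂(P(2)/Q(2)) = 0.8795·log₂(0.8795/0.3333) = 1.23118
  P(3)·log₂(P(3)/Q(3)) = 0.1105·log₂(0.1105/0.3333) = -0.17600

D_KL(P||Q) = -0.05059 + 1.23118 - 0.17600 = 1.00459 ≈ 1.0046 bits

D_KL(Q||P) = Σ Q(x) log₂(Q(x)/P(x))

Computing term by term:
  Q(1)·log₂(Q(1)/P(1)) = 0.3334·log₂(0.3334/0.01) = 1.68673
  Q(2)·log₂(Q(2)/P(2)) = 0.3333·log₂(0.3333/0.8795) = -0.46657
  Q(3)·log₂(Q(3)/P(3)) = 0.3333·log₂(0.3333/0.1105) = 0.53087

D_KL(Q||P) = 1.68673 - 0.46657 + 0.53087 = 1.75103 ≈ 1.7510 bits

These are NOT equal (difference: 0.7464 bits). KL divergence is asymmetric: D_KL(P||Q) ≠ D_KL(Q||P) in general.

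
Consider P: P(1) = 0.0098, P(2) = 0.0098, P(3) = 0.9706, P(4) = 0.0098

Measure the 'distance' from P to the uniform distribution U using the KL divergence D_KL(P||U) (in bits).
1.7620 bits

U(i) = 1/4 for all i

D_KL(P||U) = Σ P(x) log₂(P(x) / (1/4))
           = Σ P(x) log₂(P(x)) + log₂(4)
           = log₂(4) - H(P)

H(P) = -Σ P(x) log₂(P(x)):
  -P(1)·log₂(P(1)) = -(0.0098)·log₂(0.0098) = 0.06540
  -P(2)·log₂(P(2)) = -(0.0098)·log₂(0.0098) = 0.06540
  -P(3)·log₂(P(3)) = -(0.9706)·log₂(0.9706) = 0.04179
  -P(4)·log₂(P(4)) = -(0.0098)·log₂(0.0098) = 0.06540
H(P) = 0.06540 + 0.06540 + 0.04179 + 0.06540 = 0.23799 bits

log₂(4) = 2.00000 bits

D_KL(P||U) = 2.00000 - 0.23799 = 1.76201 ≈ 1.7620 bits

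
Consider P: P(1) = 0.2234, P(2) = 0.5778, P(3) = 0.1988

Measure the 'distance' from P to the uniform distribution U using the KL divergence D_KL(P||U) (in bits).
0.1813 bits

U(i) = 1/3 for all i

D_KL(P||U) = Σ P(x) log₂(P(x) / (1/3))
           = Σ P(x) log₂(P(x)) + log₂(3)
           = log₂(3) - H(P)

H(P) = -Σ P(x) log₂(P(x)):
  -P(1)·log₂(P(1)) = -(0.2234)·log₂(0.2234) = 0.48306
  -P(2)·log₂(P(2)) = -(0.5778)·log₂(0.5778) = 0.45725
  -P(3)·log₂(P(3)) = -(0.1988)·log₂(0.1988) = 0.46333
H(P) = 0.48306 + 0.45725 + 0.46333 = 1.40364 bits

log₂(3) = 1.58496 bits

D_KL(P||U) = 1.58496 - 1.40364 = 0.18132 ≈ 0.1813 bits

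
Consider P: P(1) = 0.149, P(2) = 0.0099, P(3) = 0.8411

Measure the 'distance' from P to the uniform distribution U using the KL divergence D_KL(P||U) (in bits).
0.8998 bits

U(i) = 1/3 for all i

D_KL(P||U) = Σ P(x) log₂(P(x) / (1/3))
           = Σ P(x) log₂(P(x)) + log₂(3)
           = log₂(3) - H(P)

H(P) = -Σ P(x) log₂(P(x)):
  -P(1)·log₂(P(1)) = -(0.149)·log₂(0.149) = 0.40925
  -P(2)·log₂(P(2)) = -(0.0099)·log₂(0.0099) = 0.06592
  -P(3)·log₂(P(3)) = -(0.8411)·log₂(0.8411) = 0.20998
H(P) = 0.40925 + 0.06592 + 0.20998 = 0.68515 bits

log₂(3) = 1.58496 bits

D_KL(P||U) = 1.58496 - 0.68515 = 0.89981 ≈ 0.8998 bits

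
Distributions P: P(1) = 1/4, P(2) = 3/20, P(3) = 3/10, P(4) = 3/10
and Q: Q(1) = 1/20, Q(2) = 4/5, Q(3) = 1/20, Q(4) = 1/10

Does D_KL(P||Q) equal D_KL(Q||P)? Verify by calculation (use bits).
D_KL(P||Q) = 1.4692 bits, D_KL(Q||P) = 1.5282 bits. No — D_KL(P||Q) ≠ D_KL(Q||P) for this pair.

D_KL(P||Q) = Σ P(x) log₂(P(x)/Q(x))

Computing term by term:
  P(1)·log₂(P(1)/Q(1)) = (1/4)·log₂((1/4)/(1/20)) = 0.58048
  P(2)·log₂(P(2)/Q(2)) = (3/20)·log₂((3/20)/(4/5)) = -0.36226
  P(3)·log₂(P(3)/Q(3)) = (3/10)·log₂((3/10)/(1/20)) = 0.77549
  P(4)·log₂(P(4)/Q(4)) = (3/10)·log₂((3/10)/(1/10)) = 0.47549

D_KL(P||Q) = 0.58048 - 0.36226 + 0.77549 + 0.47549 = 1.46920 ≈ 1.4692 bits

D_KL(Q||P) = Σ Q(x) log₂(Q(x)/P(x))

Computing term by term:
  Q(1)·log₂(Q(1)/P(1)) = (1/20)·log₂((1/20)/(1/4)) = -0.11610
  Q(2)·log₂(Q(2)/P(2)) = (4/5)·log₂((4/5)/(3/20)) = 1.93203
  Q(3)·log₂(Q(3)/P(3)) = (1/20)·log₂((1/20)/(3/10)) = -0.12925
  Q(4)·log₂(Q(4)/P(4)) = (1/10)·log₂((1/10)/(3/10)) = -0.15850

D_KL(Q||P) = -0.11610 + 1.93203 - 0.12925 - 0.15850 = 1.52818 ≈ 1.5282 bits

These are NOT equal (difference: 0.0590 bits). KL divergence is asymmetric: D_KL(P||Q) ≠ D_KL(Q||P) in general.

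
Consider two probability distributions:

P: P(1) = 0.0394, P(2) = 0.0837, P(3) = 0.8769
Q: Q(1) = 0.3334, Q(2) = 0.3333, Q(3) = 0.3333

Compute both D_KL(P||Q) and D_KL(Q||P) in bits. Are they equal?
D_KL(P||Q) = 0.9355 bits, D_KL(Q||P) = 1.2265 bits. No, they are not equal.

D_KL(P||Q) = Σ P(x) log₂(P(x)/Q(x))

Computing term by term:
  P(1)·log₂(P(1)/Q(1)) = 0.0394·log₂(0.0394/0.3334) = -0.12139
  P(2)·log₂(P(2)/Q(2)) = 0.0837·log₂(0.0837/0.3333) = -0.16686
  P(3)·log₂(P(3)/Q(3)) = 0.8769·log₂(0.8769/0.3333) = 1.22379

D_KL(P||Q) = -0.12139 - 0.16686 + 1.22379 = 0.93554 ≈ 0.9355 bits

D_KL(Q||P) = Σ Q(x) log₂(Q(x)/P(x))

Computing term by term:
  Q(1)·log₂(Q(1)/P(1)) = 0.3334·log₂(0.3334/0.0394) = 1.02720
  Q(2)·log₂(Q(2)/P(2)) = 0.3333·log₂(0.3333/0.0837) = 0.66444
  Q(3)·log₂(Q(3)/P(3)) = 0.3333·log₂(0.3333/0.8769) = -0.46515

D_KL(Q||P) = 1.02720 + 0.66444 - 0.46515 = 1.22649 ≈ 1.2265 bits

These are NOT equal (difference: 0.2910 bits). KL divergence is asymmetric: D_KL(P||Q) ≠ D_KL(Q||P) in general.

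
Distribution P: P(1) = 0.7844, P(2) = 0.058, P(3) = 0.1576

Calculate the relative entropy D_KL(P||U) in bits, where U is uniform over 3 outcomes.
0.6518 bits

U(i) = 1/3 for all i

D_KL(P||U) = Σ P(x) log₂(P(x) / (1/3))
           = Σ P(x) log₂(P(x)) + log₂(3)
           = log₂(3) - H(P)

H(P) = -Σ P(x) log₂(P(x)):
  -P(1)·log₂(P(1)) = -(0.7844)·log₂(0.7844) = 0.27481
  -P(2)·log₂(P(2)) = -(0.058)·log₂(0.058) = 0.23825
  -P(3)·log₂(P(3)) = -(0.1576)·log₂(0.1576) = 0.42011
H(P) = 0.27481 + 0.23825 + 0.42011 = 0.93317 bits

log₂(3) = 1.58496 bits

D_KL(P||U) = 1.58496 - 0.93317 = 0.65179 ≈ 0.6518 bits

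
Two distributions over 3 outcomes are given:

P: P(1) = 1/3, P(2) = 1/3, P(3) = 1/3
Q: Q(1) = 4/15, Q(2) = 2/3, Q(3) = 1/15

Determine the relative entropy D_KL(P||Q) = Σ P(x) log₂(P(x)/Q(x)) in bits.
0.5480 bits

D_KL(P||Q) = Σ P(x) log₂(P(x)/Q(x))

Computing term by term:
  P(1)·log₂(P(1)/Q(1)) = (1/3)·log₂((1/3)/(4/15)) = 0.10731
  P(2)·log₂(P(2)/Q(2)) = (1/3)·log₂((1/3)/(2/3)) = -0.33333
  P(3)·log₂(P(3)/Q(3)) = (1/3)·log₂((1/3)/(1/15)) = 0.77398

D_KL(P||Q) = 0.10731 - 0.33333 + 0.77398 = 0.54796 ≈ 0.5480 bits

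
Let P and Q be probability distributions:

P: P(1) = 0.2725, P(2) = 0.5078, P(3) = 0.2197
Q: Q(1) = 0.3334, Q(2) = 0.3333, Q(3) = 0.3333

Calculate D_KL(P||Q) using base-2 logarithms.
0.0971 bits

D_KL(P||Q) = Σ P(x) log₂(P(x)/Q(x))

Computing term by term:
  P(1)·log₂(P(1)/Q(1)) = 0.2725·log₂(0.2725/0.3334) = -0.07930
  P(2)·log₂(P(2)/Q(2)) = 0.5078·log₂(0.5078/0.3333) = 0.30846
  P(3)·log₂(P(3)/Q(3)) = 0.2197·log₂(0.2197/0.3333) = -0.13210

D_KL(P||Q) = -0.07930 + 0.30846 - 0.13210 = 0.09706 ≈ 0.0971 bits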